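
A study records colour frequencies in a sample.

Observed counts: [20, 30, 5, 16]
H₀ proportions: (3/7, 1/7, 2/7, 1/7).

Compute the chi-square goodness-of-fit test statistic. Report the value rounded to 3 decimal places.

n = 71; E_i = n·p_i = [30.43, 10.14, 20.29, 10.14]
χ² = (20−30.43)²/30.43 + (30−10.14)²/10.14 + (5−20.29)²/20.29 + (16−10.14)²/10.14 = 57.3498
df = 3

test statistic = 57.350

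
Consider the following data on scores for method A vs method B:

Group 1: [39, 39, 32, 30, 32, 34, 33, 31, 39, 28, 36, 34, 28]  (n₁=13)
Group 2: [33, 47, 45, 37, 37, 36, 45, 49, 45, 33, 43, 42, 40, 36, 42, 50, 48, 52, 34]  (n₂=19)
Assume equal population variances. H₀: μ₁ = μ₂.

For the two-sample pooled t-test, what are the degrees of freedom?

degrees of freedom = 30

df = n₁ + n₂ − 2 = 13 + 19 − 2 = 30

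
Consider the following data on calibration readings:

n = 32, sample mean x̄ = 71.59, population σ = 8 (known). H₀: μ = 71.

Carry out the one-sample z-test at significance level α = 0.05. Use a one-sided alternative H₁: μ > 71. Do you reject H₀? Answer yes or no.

reject H₀: no

SE = σ/√n = 8/√32 = 1.4142
z = (x̄−μ₀)/SE = (71.59−71)/1.4142 = 0.4172
p-value (one-sided, H₁ greater) = 0.33827
At α=0.05: p ≥ α → fail to reject H₀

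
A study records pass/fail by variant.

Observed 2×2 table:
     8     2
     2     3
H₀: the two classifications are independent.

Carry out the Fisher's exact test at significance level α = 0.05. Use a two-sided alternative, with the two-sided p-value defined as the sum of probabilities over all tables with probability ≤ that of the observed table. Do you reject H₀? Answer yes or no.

Margins: r₁=10, r₂=5, c₁=10, c₂=5, n=15
p_obs = C(10,8)·C(5,2)/C(15,10); sum pmf over tables with pmf ≤ p_obs
p-value (two-sided) = 0.25075
At α=0.05: p ≥ α → fail to reject H₀

reject H₀: no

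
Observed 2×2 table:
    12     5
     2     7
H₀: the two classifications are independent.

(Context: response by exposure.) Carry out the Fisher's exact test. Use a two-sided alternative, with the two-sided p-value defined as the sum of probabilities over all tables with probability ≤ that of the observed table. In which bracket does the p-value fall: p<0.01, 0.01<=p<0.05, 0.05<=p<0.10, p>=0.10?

p-value bracket: 0.01<=p<0.05

Margins: r₁=17, r₂=9, c₁=14, c₂=12, n=26
p_obs = C(17,12)·C(9,2)/C(26,14); sum pmf over tables with pmf ≤ p_obs
p-value (two-sided) = 0.03753
→ bracket: 0.01<=p<0.05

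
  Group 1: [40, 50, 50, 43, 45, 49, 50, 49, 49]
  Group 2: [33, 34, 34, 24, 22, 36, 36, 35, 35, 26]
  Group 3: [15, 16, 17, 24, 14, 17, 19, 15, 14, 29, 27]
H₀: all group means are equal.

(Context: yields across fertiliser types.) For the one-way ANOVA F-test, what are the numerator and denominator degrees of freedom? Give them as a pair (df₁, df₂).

k = 3 groups, N = 30 total
df = (k−1, N−k) = (3−1, 30−3) = (2, 27)

degrees of freedom = [2, 27]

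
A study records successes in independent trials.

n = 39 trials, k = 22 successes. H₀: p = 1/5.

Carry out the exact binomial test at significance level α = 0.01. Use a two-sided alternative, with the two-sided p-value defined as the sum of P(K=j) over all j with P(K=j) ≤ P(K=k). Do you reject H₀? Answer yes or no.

reject H₀: yes

Exact binomial: n=39, k=22, p₀=1/5=0.2000
P(X=j) = C(n,j)·p₀^j·(1−p₀)^(n−j); p = Σ P(X=j) over j with P(X=j) ≤ P(X=22)
p-value (two-sided) = 0.00000
At α=0.01: p < α → reject H₀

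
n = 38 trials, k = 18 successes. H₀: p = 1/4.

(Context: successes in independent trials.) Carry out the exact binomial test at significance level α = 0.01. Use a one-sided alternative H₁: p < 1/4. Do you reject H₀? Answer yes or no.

Exact binomial: n=38, k=18, p₀=1/4=0.2500
P(X≤18) from Σ C(n,i)·p₀^i·(1−p₀)^(n−i)
p-value (one-sided, H₁ less) = 0.99922
At α=0.01: p ≥ α → fail to reject H₀

reject H₀: no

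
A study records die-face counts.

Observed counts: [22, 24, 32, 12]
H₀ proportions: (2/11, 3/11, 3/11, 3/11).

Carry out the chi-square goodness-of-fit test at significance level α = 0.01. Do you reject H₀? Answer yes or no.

reject H₀: no

n = 90; E_i = n·p_i = [16.36, 24.55, 24.55, 24.55]
χ² = (22−16.36)²/16.36 + (24−24.55)²/24.55 + (32−24.55)²/24.55 + (12−24.55)²/24.55 = 10.6296
df = 3
p-value (upper-tail) = 0.01391
At α=0.01: p ≥ α → fail to reject H₀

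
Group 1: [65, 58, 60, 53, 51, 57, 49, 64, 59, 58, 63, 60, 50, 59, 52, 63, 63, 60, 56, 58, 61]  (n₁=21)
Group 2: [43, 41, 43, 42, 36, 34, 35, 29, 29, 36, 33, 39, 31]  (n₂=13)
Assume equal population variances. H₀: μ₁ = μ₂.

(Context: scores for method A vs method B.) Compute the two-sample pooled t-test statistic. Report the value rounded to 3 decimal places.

test statistic = 12.793

x̄₁=58.048, s₁=4.706, n₁=21
x̄₂=36.231, s₂=5.036, n₂=13
s_p² = [20·4.706² + 12·5.036²]/32 = 23.3519
SE = √(s_p²·(1/21+1/13)) = 1.7054
t = (58.048−36.231)/1.7054 = 12.7930
df = 32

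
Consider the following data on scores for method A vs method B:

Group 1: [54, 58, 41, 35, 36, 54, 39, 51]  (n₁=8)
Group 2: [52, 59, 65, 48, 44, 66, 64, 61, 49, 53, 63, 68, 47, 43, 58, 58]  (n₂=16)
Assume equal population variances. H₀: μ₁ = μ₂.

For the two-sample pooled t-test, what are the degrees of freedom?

df = n₁ + n₂ − 2 = 8 + 16 − 2 = 22

degrees of freedom = 22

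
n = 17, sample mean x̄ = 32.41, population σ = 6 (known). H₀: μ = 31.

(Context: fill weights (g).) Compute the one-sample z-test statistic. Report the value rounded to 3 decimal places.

test statistic = 0.969

SE = σ/√n = 6/√17 = 1.4552
z = (x̄−μ₀)/SE = (32.41−31)/1.4552 = 0.9689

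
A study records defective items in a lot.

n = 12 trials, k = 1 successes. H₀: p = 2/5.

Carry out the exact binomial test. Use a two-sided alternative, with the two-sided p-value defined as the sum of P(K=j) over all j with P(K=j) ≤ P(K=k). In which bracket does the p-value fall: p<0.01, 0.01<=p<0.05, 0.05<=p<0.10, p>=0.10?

Exact binomial: n=12, k=1, p₀=2/5=0.4000
P(X=j) = C(n,j)·p₀^j·(1−p₀)^(n−j); p = Σ P(X=j) over j with P(X=j) ≤ P(X=1)
p-value (two-sided) = 0.03486
→ bracket: 0.01<=p<0.05

p-value bracket: 0.01<=p<0.05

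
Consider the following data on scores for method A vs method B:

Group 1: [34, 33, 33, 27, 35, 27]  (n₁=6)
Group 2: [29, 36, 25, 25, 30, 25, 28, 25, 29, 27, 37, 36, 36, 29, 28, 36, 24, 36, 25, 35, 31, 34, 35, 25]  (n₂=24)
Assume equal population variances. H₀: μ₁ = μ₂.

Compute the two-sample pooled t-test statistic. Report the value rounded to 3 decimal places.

test statistic = 0.610

x̄₁=31.500, s₁=3.564, n₁=6
x̄₂=30.250, s₂=4.665, n₂=24
s_p² = [5·3.564² + 23·4.665²]/28 = 20.1429
SE = √(s_p²·(1/6+1/24)) = 2.0485
t = (31.500−30.250)/2.0485 = 0.6102
df = 28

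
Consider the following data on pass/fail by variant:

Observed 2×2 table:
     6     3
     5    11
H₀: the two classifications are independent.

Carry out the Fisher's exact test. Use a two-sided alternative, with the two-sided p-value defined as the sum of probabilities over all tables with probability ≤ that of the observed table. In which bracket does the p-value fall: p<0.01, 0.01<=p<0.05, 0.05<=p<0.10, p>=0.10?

p-value bracket: p>=0.10

Margins: r₁=9, r₂=16, c₁=11, c₂=14, n=25
p_obs = C(9,6)·C(16,5)/C(25,11); sum pmf over tables with pmf ≤ p_obs
p-value (two-sided) = 0.11532
→ bracket: p>=0.10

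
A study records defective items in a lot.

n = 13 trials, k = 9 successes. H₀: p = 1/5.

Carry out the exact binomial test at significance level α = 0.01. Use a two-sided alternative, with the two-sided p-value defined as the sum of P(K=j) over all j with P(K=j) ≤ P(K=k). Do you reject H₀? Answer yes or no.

Exact binomial: n=13, k=9, p₀=1/5=0.2000
P(X=j) = C(n,j)·p₀^j·(1−p₀)^(n−j); p = Σ P(X=j) over j with P(X=j) ≤ P(X=9)
p-value (two-sided) = 0.00017
At α=0.01: p < α → reject H₀

reject H₀: yes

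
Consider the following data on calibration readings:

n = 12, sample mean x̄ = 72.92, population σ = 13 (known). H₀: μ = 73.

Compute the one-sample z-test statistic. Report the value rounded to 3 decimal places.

SE = σ/√n = 13/√12 = 3.7528
z = (x̄−μ₀)/SE = (72.92−73)/3.7528 = -0.0213

test statistic = -0.021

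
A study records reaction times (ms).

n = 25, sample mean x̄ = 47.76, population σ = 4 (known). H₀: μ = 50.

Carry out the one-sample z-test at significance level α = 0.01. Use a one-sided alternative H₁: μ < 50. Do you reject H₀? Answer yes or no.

SE = σ/√n = 4/√25 = 0.8000
z = (x̄−μ₀)/SE = (47.76−50)/0.8000 = -2.8000
p-value (one-sided, H₁ less) = 0.00256
At α=0.01: p < α → reject H₀

reject H₀: yes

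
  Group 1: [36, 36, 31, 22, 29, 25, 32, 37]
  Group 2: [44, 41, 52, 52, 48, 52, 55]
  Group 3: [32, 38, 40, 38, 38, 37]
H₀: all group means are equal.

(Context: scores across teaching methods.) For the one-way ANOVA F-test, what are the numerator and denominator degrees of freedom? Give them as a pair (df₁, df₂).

degrees of freedom = [2, 18]

k = 3 groups, N = 21 total
df = (k−1, N−k) = (3−1, 21−3) = (2, 18)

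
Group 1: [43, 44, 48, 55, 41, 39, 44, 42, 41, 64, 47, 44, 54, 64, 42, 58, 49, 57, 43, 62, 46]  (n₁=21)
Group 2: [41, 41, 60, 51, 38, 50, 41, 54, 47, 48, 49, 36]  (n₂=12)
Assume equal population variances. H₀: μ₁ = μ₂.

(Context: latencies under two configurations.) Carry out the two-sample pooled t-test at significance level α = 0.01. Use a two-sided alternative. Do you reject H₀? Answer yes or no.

x̄₁=48.905, s₁=8.099, n₁=21
x̄₂=46.333, s₂=7.088, n₂=12
s_p² = [20·8.099² + 11·7.088²]/31 = 60.1444
SE = √(s_p²·(1/21+1/12)) = 2.8064
t = (48.905−46.333)/2.8064 = 0.9163
df = 31
p-value (two-sided) = 0.36660
At α=0.01: p ≥ α → fail to reject H₀

reject H₀: no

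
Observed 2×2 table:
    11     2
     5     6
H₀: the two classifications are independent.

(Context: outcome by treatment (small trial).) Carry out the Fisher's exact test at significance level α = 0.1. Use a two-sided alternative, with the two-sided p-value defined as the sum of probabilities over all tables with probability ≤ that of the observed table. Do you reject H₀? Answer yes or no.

reject H₀: yes

Margins: r₁=13, r₂=11, c₁=16, c₂=8, n=24
p_obs = C(13,11)·C(11,5)/C(24,16); sum pmf over tables with pmf ≤ p_obs
p-value (two-sided) = 0.08247
At α=0.1: p < α → reject H₀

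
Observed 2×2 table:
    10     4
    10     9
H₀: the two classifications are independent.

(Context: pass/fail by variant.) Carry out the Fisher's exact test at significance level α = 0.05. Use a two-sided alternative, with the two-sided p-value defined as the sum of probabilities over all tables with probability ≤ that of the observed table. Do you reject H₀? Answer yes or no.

Margins: r₁=14, r₂=19, c₁=20, c₂=13, n=33
p_obs = C(14,10)·C(19,10)/C(33,20); sum pmf over tables with pmf ≤ p_obs
p-value (two-sided) = 0.30954
At α=0.05: p ≥ α → fail to reject H₀

reject H₀: no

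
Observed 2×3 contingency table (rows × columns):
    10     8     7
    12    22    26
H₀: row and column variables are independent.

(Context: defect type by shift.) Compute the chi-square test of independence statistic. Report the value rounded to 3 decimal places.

Row totals [25, 60], col totals [22, 30, 33], n=85
χ² = (10−6.47)²/6.47 + (8−8.82)²/8.82 + (7−9.71)²/9.71 + (12−15.53)²/15.53 + (22−21.18)²/21.18 + (26−23.29)²/23.29 = 3.9048
df = 2

test statistic = 3.905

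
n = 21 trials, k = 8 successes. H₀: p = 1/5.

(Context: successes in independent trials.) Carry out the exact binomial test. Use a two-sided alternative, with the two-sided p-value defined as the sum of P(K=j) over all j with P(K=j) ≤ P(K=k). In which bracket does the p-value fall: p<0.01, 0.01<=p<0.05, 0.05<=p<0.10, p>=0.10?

Exact binomial: n=21, k=8, p₀=1/5=0.2000
P(X=j) = C(n,j)·p₀^j·(1−p₀)^(n−j); p = Σ P(X=j) over j with P(X=j) ≤ P(X=8)
p-value (two-sided) = 0.05228
→ bracket: 0.05<=p<0.10

p-value bracket: 0.05<=p<0.10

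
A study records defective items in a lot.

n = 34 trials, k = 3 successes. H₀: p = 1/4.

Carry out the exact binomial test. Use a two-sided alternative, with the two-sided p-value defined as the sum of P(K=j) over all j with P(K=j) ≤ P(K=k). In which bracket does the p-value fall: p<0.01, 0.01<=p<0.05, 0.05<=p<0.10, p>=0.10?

Exact binomial: n=34, k=3, p₀=1/4=0.2500
P(X=j) = C(n,j)·p₀^j·(1−p₀)^(n−j); p = Σ P(X=j) over j with P(X=j) ≤ P(X=3)
p-value (two-sided) = 0.02841
→ bracket: 0.01<=p<0.05

p-value bracket: 0.01<=p<0.05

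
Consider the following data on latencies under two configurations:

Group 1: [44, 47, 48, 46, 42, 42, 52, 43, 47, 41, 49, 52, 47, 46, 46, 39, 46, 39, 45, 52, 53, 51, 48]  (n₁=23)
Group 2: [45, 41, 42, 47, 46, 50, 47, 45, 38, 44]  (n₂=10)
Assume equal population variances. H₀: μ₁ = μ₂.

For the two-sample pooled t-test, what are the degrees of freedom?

df = n₁ + n₂ − 2 = 23 + 10 − 2 = 31

degrees of freedom = 31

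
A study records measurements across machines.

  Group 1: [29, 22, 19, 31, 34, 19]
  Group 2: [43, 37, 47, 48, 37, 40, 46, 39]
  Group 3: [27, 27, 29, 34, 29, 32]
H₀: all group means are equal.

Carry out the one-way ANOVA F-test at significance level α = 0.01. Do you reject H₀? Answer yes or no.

reject H₀: yes

Group means [25.67, 42.12, 29.67], grand mean 33.450
SSB = Σnᵢ(x̄ᵢ−x̄)² = 1051.408; SSW = ΣΣ(x−x̄ᵢ)² = 391.542
MSB = 1051.408/2 = 525.7042; MSW = 391.542/17 = 23.0319
F = MSB/MSW = 22.8251
df = (2, 17)
p-value (upper-tail) = 0.00002
At α=0.01: p < α → reject H₀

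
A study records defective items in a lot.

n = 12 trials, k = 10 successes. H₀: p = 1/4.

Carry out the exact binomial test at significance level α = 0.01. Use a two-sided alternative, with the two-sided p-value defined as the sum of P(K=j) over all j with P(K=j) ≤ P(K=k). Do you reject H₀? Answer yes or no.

Exact binomial: n=12, k=10, p₀=1/4=0.2500
P(X=j) = C(n,j)·p₀^j·(1−p₀)^(n−j); p = Σ P(X=j) over j with P(X=j) ≤ P(X=10)
p-value (two-sided) = 0.00004
At α=0.01: p < α → reject H₀

reject H₀: yes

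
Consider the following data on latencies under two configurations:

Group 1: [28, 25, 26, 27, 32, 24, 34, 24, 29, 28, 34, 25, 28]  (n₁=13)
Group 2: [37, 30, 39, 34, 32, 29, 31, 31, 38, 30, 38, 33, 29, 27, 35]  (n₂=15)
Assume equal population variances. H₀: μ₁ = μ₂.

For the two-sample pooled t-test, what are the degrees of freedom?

df = n₁ + n₂ − 2 = 13 + 15 − 2 = 26

degrees of freedom = 26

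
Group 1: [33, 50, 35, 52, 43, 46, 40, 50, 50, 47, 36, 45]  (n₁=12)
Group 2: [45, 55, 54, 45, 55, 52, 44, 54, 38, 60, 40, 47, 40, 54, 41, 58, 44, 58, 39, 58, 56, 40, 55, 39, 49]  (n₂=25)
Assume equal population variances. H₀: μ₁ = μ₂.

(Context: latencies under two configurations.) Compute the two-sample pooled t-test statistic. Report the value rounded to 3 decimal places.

test statistic = -1.946

x̄₁=43.917, s₁=6.529, n₁=12
x̄₂=48.800, s₂=7.411, n₂=25
s_p² = [11·6.529² + 24·7.411²]/35 = 51.0548
SE = √(s_p²·(1/12+1/25)) = 2.5093
t = (43.917−48.800)/2.5093 = -1.9461
df = 35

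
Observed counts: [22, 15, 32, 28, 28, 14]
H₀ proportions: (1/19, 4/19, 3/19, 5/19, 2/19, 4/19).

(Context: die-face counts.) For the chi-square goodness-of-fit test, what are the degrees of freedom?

df = k − 1 = 6 − 1 = 5

degrees of freedom = 5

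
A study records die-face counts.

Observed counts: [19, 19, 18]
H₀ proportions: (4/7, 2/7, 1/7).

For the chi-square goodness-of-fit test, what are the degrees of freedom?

degrees of freedom = 2

df = k − 1 = 3 − 1 = 2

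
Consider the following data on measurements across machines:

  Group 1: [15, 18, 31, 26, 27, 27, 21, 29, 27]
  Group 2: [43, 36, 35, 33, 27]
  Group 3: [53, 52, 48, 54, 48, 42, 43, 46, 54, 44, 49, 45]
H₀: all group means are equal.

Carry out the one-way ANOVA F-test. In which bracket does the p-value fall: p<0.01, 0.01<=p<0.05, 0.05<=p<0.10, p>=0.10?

Group means [24.56, 34.80, 48.17], grand mean 37.423
SSB = Σnᵢ(x̄ᵢ−x̄)² = 2909.657; SSW = ΣΣ(x−x̄ᵢ)² = 564.689
MSB = 2909.657/2 = 1454.8286; MSW = 564.689/23 = 24.5517
F = MSB/MSW = 59.2557
df = (2, 23)
p-value (upper-tail) = 0.00000
→ bracket: p<0.01

p-value bracket: p<0.01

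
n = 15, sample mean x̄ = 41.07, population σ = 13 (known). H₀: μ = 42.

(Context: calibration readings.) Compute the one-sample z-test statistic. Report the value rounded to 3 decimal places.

SE = σ/√n = 13/√15 = 3.3566
z = (x̄−μ₀)/SE = (41.07−42)/3.3566 = -0.2771

test statistic = -0.277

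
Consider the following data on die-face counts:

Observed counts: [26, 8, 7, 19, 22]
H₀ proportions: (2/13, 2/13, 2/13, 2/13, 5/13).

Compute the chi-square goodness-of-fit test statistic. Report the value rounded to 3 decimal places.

test statistic = 24.505

n = 82; E_i = n·p_i = [12.62, 12.62, 12.62, 12.62, 31.54]
χ² = (26−12.62)²/12.62 + (8−12.62)²/12.62 + (7−12.62)²/12.62 + (19−12.62)²/12.62 + (22−31.54)²/31.54 = 24.5049
df = 4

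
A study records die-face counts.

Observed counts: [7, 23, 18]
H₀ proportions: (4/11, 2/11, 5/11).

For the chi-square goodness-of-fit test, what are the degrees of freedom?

degrees of freedom = 2

df = k − 1 = 3 − 1 = 2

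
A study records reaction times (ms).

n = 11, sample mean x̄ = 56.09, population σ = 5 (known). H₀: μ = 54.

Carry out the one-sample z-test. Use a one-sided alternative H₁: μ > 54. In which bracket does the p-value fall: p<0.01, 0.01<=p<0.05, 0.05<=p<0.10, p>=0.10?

p-value bracket: 0.05<=p<0.10

SE = σ/√n = 5/√11 = 1.5076
z = (x̄−μ₀)/SE = (56.09−54)/1.5076 = 1.3863
p-value (one-sided, H₁ greater) = 0.08282
→ bracket: 0.05<=p<0.10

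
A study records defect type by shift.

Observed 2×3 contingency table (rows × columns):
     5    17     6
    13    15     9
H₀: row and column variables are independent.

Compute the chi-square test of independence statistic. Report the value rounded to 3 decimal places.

test statistic = 3.094

Row totals [28, 37], col totals [18, 32, 15], n=65
χ² = (5−7.75)²/7.75 + (17−13.78)²/13.78 + (6−6.46)²/6.46 + (13−10.25)²/10.25 + (15−18.22)²/18.22 + (9−8.54)²/8.54 = 3.0937
df = 2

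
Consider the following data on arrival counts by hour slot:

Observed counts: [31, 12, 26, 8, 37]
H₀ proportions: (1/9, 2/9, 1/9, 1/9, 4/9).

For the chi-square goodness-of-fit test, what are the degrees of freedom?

degrees of freedom = 4

df = k − 1 = 5 − 1 = 4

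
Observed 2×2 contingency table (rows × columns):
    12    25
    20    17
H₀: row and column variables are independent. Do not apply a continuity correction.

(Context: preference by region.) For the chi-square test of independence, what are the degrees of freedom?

df = (r−1)(c−1) = (2−1)·(2−1) = 1

degrees of freedom = 1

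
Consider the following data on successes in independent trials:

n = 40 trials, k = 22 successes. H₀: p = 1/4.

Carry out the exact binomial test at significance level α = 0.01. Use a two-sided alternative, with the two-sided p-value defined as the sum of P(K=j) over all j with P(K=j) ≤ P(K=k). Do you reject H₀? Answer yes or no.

Exact binomial: n=40, k=22, p₀=1/4=0.2500
P(X=j) = C(n,j)·p₀^j·(1−p₀)^(n−j); p = Σ P(X=j) over j with P(X=j) ≤ P(X=22)
p-value (two-sided) = 0.00006
At α=0.01: p < α → reject H₀

reject H₀: yes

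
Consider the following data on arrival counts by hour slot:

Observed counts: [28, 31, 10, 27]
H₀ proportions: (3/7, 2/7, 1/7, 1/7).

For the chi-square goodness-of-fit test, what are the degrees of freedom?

degrees of freedom = 3

df = k − 1 = 4 − 1 = 3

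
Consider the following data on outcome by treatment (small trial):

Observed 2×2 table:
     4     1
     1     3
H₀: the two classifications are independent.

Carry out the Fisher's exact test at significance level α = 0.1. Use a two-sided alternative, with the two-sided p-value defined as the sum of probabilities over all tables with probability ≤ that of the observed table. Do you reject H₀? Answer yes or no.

Margins: r₁=5, r₂=4, c₁=5, c₂=4, n=9
p_obs = C(5,4)·C(4,1)/C(9,5); sum pmf over tables with pmf ≤ p_obs
p-value (two-sided) = 0.20635
At α=0.1: p ≥ α → fail to reject H₀

reject H₀: no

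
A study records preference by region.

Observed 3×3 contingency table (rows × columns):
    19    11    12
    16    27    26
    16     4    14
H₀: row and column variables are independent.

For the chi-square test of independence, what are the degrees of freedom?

degrees of freedom = 4

df = (r−1)(c−1) = (3−1)·(3−1) = 4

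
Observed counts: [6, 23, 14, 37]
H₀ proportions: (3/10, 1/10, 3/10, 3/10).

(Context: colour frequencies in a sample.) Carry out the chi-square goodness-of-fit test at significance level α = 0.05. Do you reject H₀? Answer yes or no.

n = 80; E_i = n·p_i = [24.00, 8.00, 24.00, 24.00]
χ² = (6−24.00)²/24.00 + (23−8.00)²/8.00 + (14−24.00)²/24.00 + (37−24.00)²/24.00 = 52.8333
df = 3
p-value (upper-tail) = 0.00000
At α=0.05: p < α → reject H₀

reject H₀: yes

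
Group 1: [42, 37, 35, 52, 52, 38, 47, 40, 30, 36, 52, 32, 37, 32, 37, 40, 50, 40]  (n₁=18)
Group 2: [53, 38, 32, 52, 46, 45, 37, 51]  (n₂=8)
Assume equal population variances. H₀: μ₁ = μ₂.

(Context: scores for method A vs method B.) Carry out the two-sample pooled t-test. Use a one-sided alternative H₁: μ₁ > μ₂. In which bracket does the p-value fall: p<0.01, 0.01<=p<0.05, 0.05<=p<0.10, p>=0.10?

x̄₁=40.500, s₁=7.197, n₁=18
x̄₂=44.250, s₂=7.815, n₂=8
s_p² = [17·7.197² + 7·7.815²]/24 = 54.5000
SE = √(s_p²·(1/18+1/8)) = 3.1369
t = (40.500−44.250)/3.1369 = -1.1954
df = 24
p-value (one-sided, H₁ greater) = 0.87820
→ bracket: p>=0.10

p-value bracket: p>=0.10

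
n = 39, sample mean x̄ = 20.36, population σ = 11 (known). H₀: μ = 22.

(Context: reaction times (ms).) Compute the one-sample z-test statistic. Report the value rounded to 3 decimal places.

SE = σ/√n = 11/√39 = 1.7614
z = (x̄−μ₀)/SE = (20.36−22)/1.7614 = -0.9311

test statistic = -0.931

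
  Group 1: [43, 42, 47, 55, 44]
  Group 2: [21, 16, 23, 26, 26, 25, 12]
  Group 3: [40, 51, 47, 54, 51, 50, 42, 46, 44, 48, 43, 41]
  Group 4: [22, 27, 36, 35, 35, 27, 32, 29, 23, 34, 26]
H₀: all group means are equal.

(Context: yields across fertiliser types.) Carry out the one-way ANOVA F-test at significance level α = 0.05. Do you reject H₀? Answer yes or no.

Group means [46.20, 21.29, 46.42, 29.64], grand mean 36.086
SSB = Σnᵢ(x̄ᵢ−x̄)² = 3783.052; SSW = ΣΣ(x−x̄ᵢ)² = 761.691
MSB = 3783.052/3 = 1261.0174; MSW = 761.691/31 = 24.5707
F = MSB/MSW = 51.3221
df = (3, 31)
p-value (upper-tail) = 0.00000
At α=0.05: p < α → reject H₀

reject H₀: yes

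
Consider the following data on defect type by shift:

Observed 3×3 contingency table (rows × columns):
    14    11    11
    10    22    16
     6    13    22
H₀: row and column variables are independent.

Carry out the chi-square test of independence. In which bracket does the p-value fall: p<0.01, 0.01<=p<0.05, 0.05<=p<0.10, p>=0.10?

Row totals [36, 48, 41], col totals [30, 46, 49], n=125
χ² = (14−8.64)²/8.64 + (11−13.25)²/13.25 + (11−14.11)²/14.11 + (10−11.52)²/11.52 + (22−17.66)²/17.66 + (16−18.82)²/18.82 + (6−9.84)²/9.84 + (13−15.09)²/15.09 + (22−16.07)²/16.07 = 10.0532
df = 4
p-value (upper-tail) = 0.03954
→ bracket: 0.01<=p<0.05

p-value bracket: 0.01<=p<0.05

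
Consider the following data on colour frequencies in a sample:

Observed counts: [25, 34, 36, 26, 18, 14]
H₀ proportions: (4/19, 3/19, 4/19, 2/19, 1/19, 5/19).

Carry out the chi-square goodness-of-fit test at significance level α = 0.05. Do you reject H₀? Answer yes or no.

reject H₀: yes

n = 153; E_i = n·p_i = [32.21, 24.16, 32.21, 16.11, 8.05, 40.26]
χ² = (25−32.21)²/32.21 + (34−24.16)²/24.16 + (36−32.21)²/32.21 + (26−16.11)²/16.11 + (18−8.05)²/8.05 + (14−40.26)²/40.26 = 41.5679
df = 5
p-value (upper-tail) = 0.00000
At α=0.05: p < α → reject H₀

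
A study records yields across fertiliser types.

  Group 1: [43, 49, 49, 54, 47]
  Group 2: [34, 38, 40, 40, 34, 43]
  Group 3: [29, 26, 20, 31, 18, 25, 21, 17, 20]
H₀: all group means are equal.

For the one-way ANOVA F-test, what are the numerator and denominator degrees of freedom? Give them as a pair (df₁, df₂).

degrees of freedom = [2, 17]

k = 3 groups, N = 20 total
df = (k−1, N−k) = (3−1, 20−3) = (2, 17)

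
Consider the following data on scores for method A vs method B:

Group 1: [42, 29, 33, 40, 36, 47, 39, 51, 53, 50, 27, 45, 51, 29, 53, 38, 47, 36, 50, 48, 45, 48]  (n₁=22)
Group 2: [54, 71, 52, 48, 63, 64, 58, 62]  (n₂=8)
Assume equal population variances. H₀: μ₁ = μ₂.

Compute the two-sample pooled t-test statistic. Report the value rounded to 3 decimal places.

test statistic = -4.958

x̄₁=42.591, s₁=8.192, n₁=22
x̄₂=59.000, s₂=7.464, n₂=8
s_p² = [21·8.192² + 7·7.464²]/28 = 64.2614
SE = √(s_p²·(1/22+1/8)) = 3.3096
t = (42.591−59.000)/3.3096 = -4.9580
df = 28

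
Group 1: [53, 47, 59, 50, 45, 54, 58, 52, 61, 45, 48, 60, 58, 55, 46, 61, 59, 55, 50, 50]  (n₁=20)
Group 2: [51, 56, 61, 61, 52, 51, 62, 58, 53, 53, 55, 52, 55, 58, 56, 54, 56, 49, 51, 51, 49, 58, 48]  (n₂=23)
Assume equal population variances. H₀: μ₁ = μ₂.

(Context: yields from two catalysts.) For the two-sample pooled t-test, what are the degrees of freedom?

degrees of freedom = 41

df = n₁ + n₂ − 2 = 20 + 23 − 2 = 41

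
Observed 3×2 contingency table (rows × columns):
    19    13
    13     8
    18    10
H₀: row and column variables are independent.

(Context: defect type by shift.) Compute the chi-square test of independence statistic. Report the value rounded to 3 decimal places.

Row totals [32, 21, 28], col totals [50, 31], n=81
χ² = (19−19.75)²/19.75 + (13−12.25)²/12.25 + (13−12.96)²/12.96 + (8−8.04)²/8.04 + (18−17.28)²/17.28 + (10−10.72)²/10.72 = 0.1528
df = 2

test statistic = 0.153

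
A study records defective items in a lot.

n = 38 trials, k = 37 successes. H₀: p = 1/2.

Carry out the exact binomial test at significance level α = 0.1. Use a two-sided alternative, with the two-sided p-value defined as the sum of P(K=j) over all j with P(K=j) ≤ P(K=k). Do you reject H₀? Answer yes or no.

reject H₀: yes

Exact binomial: n=38, k=37, p₀=1/2=0.5000
P(X=j) = C(n,j)·p₀^j·(1−p₀)^(n−j); p = Σ P(X=j) over j with P(X=j) ≤ P(X=37)
p-value (two-sided) = 0.00000
At α=0.1: p < α → reject H₀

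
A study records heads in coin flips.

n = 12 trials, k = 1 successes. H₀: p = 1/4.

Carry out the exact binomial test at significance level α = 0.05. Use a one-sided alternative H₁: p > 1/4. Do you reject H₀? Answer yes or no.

Exact binomial: n=12, k=1, p₀=1/4=0.2500
P(X≥1) from Σ C(n,i)·p₀^i·(1−p₀)^(n−i)
p-value (one-sided, H₁ greater) = 0.96832
At α=0.05: p ≥ α → fail to reject H₀

reject H₀: no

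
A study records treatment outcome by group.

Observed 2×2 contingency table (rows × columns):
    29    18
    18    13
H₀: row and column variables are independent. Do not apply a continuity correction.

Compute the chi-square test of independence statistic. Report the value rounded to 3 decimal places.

Row totals [47, 31], col totals [47, 31], n=78
χ² = (29−28.32)²/28.32 + (18−18.68)²/18.68 + (18−18.68)²/18.68 + (13−12.32)²/12.32 = 0.1032
df = 1

test statistic = 0.103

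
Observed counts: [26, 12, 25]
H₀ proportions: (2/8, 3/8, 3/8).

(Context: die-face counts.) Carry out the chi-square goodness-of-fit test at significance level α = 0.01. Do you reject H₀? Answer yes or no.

reject H₀: yes

n = 63; E_i = n·p_i = [15.75, 23.62, 23.62]
χ² = (26−15.75)²/15.75 + (12−23.62)²/23.62 + (25−23.62)²/23.62 = 12.4709
df = 2
p-value (upper-tail) = 0.00196
At α=0.01: p < α → reject H₀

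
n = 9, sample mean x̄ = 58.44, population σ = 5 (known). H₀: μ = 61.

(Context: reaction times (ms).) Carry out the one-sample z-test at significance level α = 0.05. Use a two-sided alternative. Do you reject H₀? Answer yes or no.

reject H₀: no

SE = σ/√n = 5/√9 = 1.6667
z = (x̄−μ₀)/SE = (58.44−61)/1.6667 = -1.5360
p-value (two-sided) = 0.12454
At α=0.05: p ≥ α → fail to reject H₀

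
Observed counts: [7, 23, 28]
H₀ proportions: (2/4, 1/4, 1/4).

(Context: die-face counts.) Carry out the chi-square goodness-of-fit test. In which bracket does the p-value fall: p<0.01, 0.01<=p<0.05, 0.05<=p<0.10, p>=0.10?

p-value bracket: p<0.01

n = 58; E_i = n·p_i = [29.00, 14.50, 14.50]
χ² = (7−29.00)²/29.00 + (23−14.50)²/14.50 + (28−14.50)²/14.50 = 34.2414
df = 2
p-value (upper-tail) = 0.00000
→ bracket: p<0.01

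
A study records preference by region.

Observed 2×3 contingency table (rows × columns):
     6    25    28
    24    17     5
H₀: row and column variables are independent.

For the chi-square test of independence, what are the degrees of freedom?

df = (r−1)(c−1) = (2−1)·(3−1) = 2

degrees of freedom = 2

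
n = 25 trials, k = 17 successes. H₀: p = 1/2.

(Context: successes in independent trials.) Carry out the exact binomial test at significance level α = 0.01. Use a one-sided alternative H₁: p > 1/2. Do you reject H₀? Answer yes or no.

reject H₀: no

Exact binomial: n=25, k=17, p₀=1/2=0.5000
P(X≥17) from Σ C(n,i)·p₀^i·(1−p₀)^(n−i)
p-value (one-sided, H₁ greater) = 0.05388
At α=0.01: p ≥ α → fail to reject H₀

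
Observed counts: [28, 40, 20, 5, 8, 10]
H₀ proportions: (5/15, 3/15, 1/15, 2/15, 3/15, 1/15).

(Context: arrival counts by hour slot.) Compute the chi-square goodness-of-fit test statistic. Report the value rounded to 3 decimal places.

test statistic = 54.401

n = 111; E_i = n·p_i = [37.00, 22.20, 7.40, 14.80, 22.20, 7.40]
χ² = (28−37.00)²/37.00 + (40−22.20)²/22.20 + (20−7.40)²/7.40 + (5−14.80)²/14.80 + (8−22.20)²/22.20 + (10−7.40)²/7.40 = 54.4009
df = 5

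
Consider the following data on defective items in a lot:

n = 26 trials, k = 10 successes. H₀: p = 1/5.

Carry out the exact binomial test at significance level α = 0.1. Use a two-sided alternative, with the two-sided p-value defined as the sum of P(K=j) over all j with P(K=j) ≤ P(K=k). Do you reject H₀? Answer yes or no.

Exact binomial: n=26, k=10, p₀=1/5=0.2000
P(X=j) = C(n,j)·p₀^j·(1−p₀)^(n−j); p = Σ P(X=j) over j with P(X=j) ≤ P(X=10)
p-value (two-sided) = 0.02624
At α=0.1: p < α → reject H₀

reject H₀: yes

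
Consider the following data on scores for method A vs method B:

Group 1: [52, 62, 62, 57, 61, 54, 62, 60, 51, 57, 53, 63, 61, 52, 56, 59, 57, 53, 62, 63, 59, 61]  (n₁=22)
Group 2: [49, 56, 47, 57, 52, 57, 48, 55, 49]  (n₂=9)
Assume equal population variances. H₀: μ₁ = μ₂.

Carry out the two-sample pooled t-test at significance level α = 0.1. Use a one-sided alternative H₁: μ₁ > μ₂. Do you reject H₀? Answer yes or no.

reject H₀: yes

x̄₁=58.045, s₁=4.029, n₁=22
x̄₂=52.222, s₂=4.086, n₂=9
s_p² = [21·4.029² + 8·4.086²]/29 = 16.3624
SE = √(s_p²·(1/22+1/9)) = 1.6006
t = (58.045−52.222)/1.6006 = 3.6382
df = 29
p-value (one-sided, H₁ greater) = 0.00053
At α=0.1: p < α → reject H₀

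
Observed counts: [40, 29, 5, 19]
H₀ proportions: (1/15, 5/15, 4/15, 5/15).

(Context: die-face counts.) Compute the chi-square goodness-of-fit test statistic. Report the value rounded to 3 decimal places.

n = 93; E_i = n·p_i = [6.20, 31.00, 24.80, 31.00]
χ² = (40−6.20)²/6.20 + (29−31.00)²/31.00 + (5−24.80)²/24.80 + (19−31.00)²/31.00 = 204.8468
df = 3

test statistic = 204.847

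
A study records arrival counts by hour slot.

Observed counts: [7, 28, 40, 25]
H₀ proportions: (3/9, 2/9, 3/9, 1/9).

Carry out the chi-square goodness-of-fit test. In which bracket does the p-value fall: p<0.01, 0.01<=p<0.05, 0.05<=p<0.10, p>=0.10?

n = 100; E_i = n·p_i = [33.33, 22.22, 33.33, 11.11]
χ² = (7−33.33)²/33.33 + (28−22.22)²/22.22 + (40−33.33)²/33.33 + (25−11.11)²/11.11 = 41.0000
df = 3
p-value (upper-tail) = 0.00000
→ bracket: p<0.01

p-value bracket: p<0.01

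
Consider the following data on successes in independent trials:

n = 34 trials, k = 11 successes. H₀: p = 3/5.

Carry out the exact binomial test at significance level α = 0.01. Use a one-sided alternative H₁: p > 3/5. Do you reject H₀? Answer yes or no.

reject H₀: no

Exact binomial: n=34, k=11, p₀=3/5=0.6000
P(X≥11) from Σ C(n,i)·p₀^i·(1−p₀)^(n−i)
p-value (one-sided, H₁ greater) = 0.99970
At α=0.01: p ≥ α → fail to reject H₀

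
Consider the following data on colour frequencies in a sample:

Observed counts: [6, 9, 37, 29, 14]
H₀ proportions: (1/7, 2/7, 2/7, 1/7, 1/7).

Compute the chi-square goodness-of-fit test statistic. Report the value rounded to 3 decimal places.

n = 95; E_i = n·p_i = [13.57, 27.14, 27.14, 13.57, 13.57]
χ² = (6−13.57)²/13.57 + (9−27.14)²/27.14 + (37−27.14)²/27.14 + (29−13.57)²/13.57 + (14−13.57)²/13.57 = 37.4842
df = 4

test statistic = 37.484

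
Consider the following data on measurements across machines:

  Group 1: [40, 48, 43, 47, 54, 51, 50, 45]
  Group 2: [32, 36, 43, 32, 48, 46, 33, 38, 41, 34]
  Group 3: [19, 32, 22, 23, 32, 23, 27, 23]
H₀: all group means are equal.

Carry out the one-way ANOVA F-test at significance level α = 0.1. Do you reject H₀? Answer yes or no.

reject H₀: yes

Group means [47.25, 38.30, 25.12], grand mean 37.000
SSB = Σnᵢ(x̄ᵢ−x̄)² = 1985.525; SSW = ΣΣ(x−x̄ᵢ)² = 616.475
MSB = 1985.525/2 = 992.7625; MSW = 616.475/23 = 26.8033
F = MSB/MSW = 37.0389
df = (2, 23)
p-value (upper-tail) = 0.00000
At α=0.1: p < α → reject H₀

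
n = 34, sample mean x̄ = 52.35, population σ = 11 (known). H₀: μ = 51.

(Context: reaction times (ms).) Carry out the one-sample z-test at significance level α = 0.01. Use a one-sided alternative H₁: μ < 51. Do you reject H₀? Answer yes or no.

SE = σ/√n = 11/√34 = 1.8865
z = (x̄−μ₀)/SE = (52.35−51)/1.8865 = 0.7156
p-value (one-sided, H₁ less) = 0.76289
At α=0.01: p ≥ α → fail to reject H₀

reject H₀: no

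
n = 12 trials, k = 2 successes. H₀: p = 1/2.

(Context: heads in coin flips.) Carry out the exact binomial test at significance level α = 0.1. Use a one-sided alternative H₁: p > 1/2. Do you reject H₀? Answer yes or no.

reject H₀: no

Exact binomial: n=12, k=2, p₀=1/2=0.5000
P(X≥2) from Σ C(n,i)·p₀^i·(1−p₀)^(n−i)
p-value (one-sided, H₁ greater) = 0.99683
At α=0.1: p ≥ α → fail to reject H₀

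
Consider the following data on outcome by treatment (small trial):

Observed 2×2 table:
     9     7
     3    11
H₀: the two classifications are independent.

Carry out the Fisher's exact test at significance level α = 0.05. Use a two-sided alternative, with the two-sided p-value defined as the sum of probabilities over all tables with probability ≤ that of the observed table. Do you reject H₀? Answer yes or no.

reject H₀: no

Margins: r₁=16, r₂=14, c₁=12, c₂=18, n=30
p_obs = C(16,9)·C(14,3)/C(30,12); sum pmf over tables with pmf ≤ p_obs
p-value (two-sided) = 0.07172
At α=0.05: p ≥ α → fail to reject H₀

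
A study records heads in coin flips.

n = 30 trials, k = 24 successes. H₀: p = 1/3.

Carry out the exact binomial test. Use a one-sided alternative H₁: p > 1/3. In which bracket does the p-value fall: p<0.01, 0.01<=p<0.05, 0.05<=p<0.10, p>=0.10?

p-value bracket: p<0.01

Exact binomial: n=30, k=24, p₀=1/3=0.3333
P(X≥24) from Σ C(n,i)·p₀^i·(1−p₀)^(n−i)
p-value (one-sided, H₁ greater) = 0.00000
→ bracket: p<0.01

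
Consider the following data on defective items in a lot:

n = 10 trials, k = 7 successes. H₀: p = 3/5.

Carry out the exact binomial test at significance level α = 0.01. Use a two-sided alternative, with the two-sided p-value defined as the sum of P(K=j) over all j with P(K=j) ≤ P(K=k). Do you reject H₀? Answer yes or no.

Exact binomial: n=10, k=7, p₀=3/5=0.6000
P(X=j) = C(n,j)·p₀^j·(1−p₀)^(n−j); p = Σ P(X=j) over j with P(X=j) ≤ P(X=7)
p-value (two-sided) = 0.74918
At α=0.01: p ≥ α → fail to reject H₀

reject H₀: no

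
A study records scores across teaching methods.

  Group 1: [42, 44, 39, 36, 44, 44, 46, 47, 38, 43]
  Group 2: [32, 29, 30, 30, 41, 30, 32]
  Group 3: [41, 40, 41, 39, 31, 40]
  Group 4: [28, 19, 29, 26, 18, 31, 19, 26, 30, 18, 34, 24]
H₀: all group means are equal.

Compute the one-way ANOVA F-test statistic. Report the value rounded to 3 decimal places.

Group means [42.30, 32.00, 38.67, 25.17], grand mean 33.743
SSB = Σnᵢ(x̄ᵢ−x̄)² = 1781.586; SSW = ΣΣ(x−x̄ᵢ)² = 629.100
MSB = 1781.586/3 = 593.8619; MSW = 629.100/31 = 20.2935
F = MSB/MSW = 29.2636
df = (3, 31)

test statistic = 29.264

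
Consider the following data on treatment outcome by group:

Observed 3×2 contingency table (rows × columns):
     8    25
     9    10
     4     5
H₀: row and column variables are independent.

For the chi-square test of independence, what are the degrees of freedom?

degrees of freedom = 2

df = (r−1)(c−1) = (3−1)·(2−1) = 2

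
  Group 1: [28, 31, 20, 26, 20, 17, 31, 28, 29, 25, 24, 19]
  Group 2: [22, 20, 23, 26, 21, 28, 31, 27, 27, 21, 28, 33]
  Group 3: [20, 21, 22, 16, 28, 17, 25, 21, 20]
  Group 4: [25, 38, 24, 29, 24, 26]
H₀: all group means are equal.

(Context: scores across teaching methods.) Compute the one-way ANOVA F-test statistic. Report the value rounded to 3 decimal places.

Group means [24.83, 25.58, 21.11, 27.67], grand mean 24.641
SSB = Σnᵢ(x̄ᵢ−x̄)² = 178.169; SSW = ΣΣ(x−x̄ᵢ)² = 704.806
MSB = 178.169/3 = 59.3896; MSW = 704.806/35 = 20.1373
F = MSB/MSW = 2.9492
df = (3, 35)

test statistic = 2.949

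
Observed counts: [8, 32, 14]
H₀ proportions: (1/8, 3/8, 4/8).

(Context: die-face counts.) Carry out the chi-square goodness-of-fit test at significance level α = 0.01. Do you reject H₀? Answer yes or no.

n = 54; E_i = n·p_i = [6.75, 20.25, 27.00]
χ² = (8−6.75)²/6.75 + (32−20.25)²/20.25 + (14−27.00)²/27.00 = 13.3086
df = 2
p-value (upper-tail) = 0.00129
At α=0.01: p < α → reject H₀

reject H₀: yes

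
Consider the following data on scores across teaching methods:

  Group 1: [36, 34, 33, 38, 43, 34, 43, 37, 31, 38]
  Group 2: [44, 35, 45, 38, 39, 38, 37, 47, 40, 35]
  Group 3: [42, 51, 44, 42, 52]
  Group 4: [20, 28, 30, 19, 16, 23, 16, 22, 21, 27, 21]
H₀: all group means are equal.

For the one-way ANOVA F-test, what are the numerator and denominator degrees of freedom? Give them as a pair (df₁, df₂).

k = 4 groups, N = 36 total
df = (k−1, N−k) = (4−1, 36−4) = (3, 32)

degrees of freedom = [3, 32]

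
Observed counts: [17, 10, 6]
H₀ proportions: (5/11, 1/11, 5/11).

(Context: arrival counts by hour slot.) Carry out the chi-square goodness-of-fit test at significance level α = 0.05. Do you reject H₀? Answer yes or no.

reject H₀: yes

n = 33; E_i = n·p_i = [15.00, 3.00, 15.00]
χ² = (17−15.00)²/15.00 + (10−3.00)²/3.00 + (6−15.00)²/15.00 = 22.0000
df = 2
p-value (upper-tail) = 0.00002
At α=0.05: p < α → reject H₀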